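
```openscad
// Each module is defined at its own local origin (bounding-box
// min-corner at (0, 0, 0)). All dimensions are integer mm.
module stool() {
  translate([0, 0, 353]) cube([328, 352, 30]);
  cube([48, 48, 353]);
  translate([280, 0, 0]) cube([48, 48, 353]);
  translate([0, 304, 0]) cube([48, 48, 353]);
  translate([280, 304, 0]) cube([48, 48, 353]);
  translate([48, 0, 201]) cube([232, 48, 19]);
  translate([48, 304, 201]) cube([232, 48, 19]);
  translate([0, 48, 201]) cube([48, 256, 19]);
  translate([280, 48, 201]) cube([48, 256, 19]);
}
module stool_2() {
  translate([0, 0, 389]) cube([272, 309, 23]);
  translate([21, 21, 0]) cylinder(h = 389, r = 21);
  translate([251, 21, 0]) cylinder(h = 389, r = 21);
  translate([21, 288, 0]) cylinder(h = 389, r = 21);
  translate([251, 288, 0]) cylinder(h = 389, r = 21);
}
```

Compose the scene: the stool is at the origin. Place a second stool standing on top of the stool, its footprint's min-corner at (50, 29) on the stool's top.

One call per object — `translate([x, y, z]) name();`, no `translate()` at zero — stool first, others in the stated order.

stool();
translate([50, 29, 383]) stool_2();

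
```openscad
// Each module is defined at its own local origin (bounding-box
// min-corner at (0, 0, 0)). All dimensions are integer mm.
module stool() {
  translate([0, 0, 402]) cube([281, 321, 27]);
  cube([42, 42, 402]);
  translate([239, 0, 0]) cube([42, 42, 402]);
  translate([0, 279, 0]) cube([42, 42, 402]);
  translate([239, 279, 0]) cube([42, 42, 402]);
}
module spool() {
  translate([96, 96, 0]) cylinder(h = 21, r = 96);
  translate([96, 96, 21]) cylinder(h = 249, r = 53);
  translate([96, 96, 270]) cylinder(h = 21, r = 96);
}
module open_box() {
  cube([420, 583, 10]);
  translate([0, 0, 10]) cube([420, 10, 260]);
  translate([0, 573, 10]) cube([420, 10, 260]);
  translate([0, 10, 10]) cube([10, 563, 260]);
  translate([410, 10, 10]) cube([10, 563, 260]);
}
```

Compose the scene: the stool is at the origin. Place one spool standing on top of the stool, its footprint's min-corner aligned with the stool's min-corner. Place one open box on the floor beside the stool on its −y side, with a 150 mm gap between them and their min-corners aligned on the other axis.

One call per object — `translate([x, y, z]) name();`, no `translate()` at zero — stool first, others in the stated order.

stool();
translate([0, 0, 429]) spool();
translate([0, -733, 0]) open_box();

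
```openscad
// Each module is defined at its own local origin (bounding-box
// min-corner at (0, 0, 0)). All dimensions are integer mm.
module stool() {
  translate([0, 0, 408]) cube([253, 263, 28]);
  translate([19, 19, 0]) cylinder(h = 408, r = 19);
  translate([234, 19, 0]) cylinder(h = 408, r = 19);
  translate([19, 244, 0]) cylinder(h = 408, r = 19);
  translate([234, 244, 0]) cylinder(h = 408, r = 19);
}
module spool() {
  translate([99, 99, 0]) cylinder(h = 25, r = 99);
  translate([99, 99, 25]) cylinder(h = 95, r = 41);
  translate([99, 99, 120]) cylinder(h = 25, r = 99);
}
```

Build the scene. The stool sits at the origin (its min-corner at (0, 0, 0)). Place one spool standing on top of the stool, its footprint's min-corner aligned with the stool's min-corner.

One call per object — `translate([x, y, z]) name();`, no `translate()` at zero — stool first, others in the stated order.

stool();
translate([0, 0, 436]) spool();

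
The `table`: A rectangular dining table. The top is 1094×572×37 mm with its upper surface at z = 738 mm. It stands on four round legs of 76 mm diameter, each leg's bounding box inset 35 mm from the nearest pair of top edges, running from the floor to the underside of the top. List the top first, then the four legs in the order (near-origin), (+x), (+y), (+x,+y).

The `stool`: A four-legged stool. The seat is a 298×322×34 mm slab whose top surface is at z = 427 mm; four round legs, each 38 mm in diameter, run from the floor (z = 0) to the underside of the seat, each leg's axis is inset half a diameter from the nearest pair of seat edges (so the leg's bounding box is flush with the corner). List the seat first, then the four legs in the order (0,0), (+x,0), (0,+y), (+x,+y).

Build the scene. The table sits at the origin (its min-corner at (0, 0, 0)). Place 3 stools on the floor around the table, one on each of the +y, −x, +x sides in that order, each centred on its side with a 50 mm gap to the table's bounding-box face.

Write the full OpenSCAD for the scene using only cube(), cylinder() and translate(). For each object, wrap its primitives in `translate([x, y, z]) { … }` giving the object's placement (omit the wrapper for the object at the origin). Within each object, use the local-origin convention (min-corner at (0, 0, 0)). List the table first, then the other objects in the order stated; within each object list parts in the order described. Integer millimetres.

translate([0, 0, 701]) cube([1094, 572, 37]);
translate([73, 73, 0]) cylinder(h = 701, r = 38);
translate([1021, 73, 0]) cylinder(h = 701, r = 38);
translate([73, 499, 0]) cylinder(h = 701, r = 38);
translate([1021, 499, 0]) cylinder(h = 701, r = 38);
translate([398, 622, 0]) {
  translate([0, 0, 393]) cube([298, 322, 34]);
  translate([19, 19, 0]) cylinder(h = 393, r = 19);
  translate([279, 19, 0]) cylinder(h = 393, r = 19);
  translate([19, 303, 0]) cylinder(h = 393, r = 19);
  translate([279, 303, 0]) cylinder(h = 393, r = 19);
}
translate([-348, 125, 0]) {
  translate([0, 0, 393]) cube([298, 322, 34]);
  translate([19, 19, 0]) cylinder(h = 393, r = 19);
  translate([279, 19, 0]) cylinder(h = 393, r = 19);
  translate([19, 303, 0]) cylinder(h = 393, r = 19);
  translate([279, 303, 0]) cylinder(h = 393, r = 19);
}
translate([1144, 125, 0]) {
  translate([0, 0, 393]) cube([298, 322, 34]);
  translate([19, 19, 0]) cylinder(h = 393, r = 19);
  translate([279, 19, 0]) cylinder(h = 393, r = 19);
  translate([19, 303, 0]) cylinder(h = 393, r = 19);
  translate([279, 303, 0]) cylinder(h = 393, r = 19);
}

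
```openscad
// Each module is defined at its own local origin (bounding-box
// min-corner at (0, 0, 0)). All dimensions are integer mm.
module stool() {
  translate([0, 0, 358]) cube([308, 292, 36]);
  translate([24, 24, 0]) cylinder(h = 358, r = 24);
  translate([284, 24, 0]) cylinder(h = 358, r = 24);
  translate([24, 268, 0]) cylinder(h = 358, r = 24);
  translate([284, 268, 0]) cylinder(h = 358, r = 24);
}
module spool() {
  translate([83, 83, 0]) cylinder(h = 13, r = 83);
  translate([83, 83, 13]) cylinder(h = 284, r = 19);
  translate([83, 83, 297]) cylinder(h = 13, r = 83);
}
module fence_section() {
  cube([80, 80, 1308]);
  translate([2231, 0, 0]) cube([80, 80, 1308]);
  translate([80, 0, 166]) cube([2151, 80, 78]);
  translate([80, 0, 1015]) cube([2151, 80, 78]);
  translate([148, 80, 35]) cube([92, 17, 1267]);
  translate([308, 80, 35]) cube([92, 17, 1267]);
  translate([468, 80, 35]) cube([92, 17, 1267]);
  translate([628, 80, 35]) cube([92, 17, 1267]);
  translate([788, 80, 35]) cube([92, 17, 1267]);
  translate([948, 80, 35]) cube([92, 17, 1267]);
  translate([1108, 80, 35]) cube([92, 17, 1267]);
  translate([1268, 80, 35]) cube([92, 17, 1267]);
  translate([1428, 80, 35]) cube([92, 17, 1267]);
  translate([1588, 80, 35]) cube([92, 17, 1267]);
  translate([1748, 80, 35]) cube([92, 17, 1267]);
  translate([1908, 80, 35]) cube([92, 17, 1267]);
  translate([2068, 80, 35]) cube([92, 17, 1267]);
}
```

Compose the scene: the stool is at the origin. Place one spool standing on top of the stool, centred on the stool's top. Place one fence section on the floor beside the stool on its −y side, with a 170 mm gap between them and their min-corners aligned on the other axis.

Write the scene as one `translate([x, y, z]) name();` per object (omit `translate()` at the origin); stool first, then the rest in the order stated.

stool();
translate([71, 63, 394]) spool();
translate([0, -267, 0]) fence_section();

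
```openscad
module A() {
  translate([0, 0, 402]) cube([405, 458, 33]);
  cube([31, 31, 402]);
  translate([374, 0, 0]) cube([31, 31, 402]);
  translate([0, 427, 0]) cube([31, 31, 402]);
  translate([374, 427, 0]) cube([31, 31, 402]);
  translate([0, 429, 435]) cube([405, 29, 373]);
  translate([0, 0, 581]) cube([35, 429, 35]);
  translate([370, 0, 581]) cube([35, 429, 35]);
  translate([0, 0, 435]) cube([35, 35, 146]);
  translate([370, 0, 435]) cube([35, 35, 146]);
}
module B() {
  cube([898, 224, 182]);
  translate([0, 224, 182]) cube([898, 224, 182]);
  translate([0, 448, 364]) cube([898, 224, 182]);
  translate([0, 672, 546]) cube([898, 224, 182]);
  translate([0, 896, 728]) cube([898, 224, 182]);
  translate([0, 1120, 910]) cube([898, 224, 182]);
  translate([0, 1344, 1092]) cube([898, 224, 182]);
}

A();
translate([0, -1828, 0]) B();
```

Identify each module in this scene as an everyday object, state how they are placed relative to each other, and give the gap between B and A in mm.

The staircase's nearest face is 260 mm from the chair's −y face.

A is a chair. B is a staircase. The staircase is on the floor beside the chair on its −y side. The gap between the staircase and the chair is 260 mm.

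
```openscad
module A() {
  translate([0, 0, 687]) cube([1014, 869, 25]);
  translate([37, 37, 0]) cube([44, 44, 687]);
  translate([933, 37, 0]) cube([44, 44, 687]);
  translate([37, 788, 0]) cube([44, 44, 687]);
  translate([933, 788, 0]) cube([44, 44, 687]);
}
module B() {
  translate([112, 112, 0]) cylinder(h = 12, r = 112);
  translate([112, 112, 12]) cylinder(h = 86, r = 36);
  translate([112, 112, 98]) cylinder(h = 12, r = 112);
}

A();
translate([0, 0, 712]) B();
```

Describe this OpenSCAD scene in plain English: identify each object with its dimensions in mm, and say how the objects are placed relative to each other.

A is a table with a 1014×869 mm rectangular top, 25 mm thick, top surface at z = 712 mm, supported by four 44×44 mm square legs, each inset 37 mm from the nearest pair of top edges, running from the floor.

B is a spool: two coaxial disc flanges of radius 112 mm and thickness 12 mm, joined by a core cylinder of radius 36 mm and height 86 mm. The lower flange rests on z = 0 and the three cylinders share a vertical axis.

The spool is on top of the table.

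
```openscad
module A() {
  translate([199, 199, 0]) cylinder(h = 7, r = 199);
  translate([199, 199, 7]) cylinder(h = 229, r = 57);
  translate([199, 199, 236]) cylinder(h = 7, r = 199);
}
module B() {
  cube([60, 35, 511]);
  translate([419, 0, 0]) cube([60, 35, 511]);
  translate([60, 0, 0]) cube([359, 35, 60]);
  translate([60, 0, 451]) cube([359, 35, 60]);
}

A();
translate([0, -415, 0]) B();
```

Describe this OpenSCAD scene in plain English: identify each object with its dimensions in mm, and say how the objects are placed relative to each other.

A is a spool: two coaxial disc flanges of radius 199 mm and thickness 7 mm, joined by a core cylinder of radius 57 mm and height 229 mm. The lower flange rests on z = 0 and the three cylinders share a vertical axis.

B is a picture frame with a 359×391 mm rectangular opening (x by z) and a uniform 60 mm border on every side. Frame depth is 35 mm along y. It is built from two vertical stiles running the full outside height and two horizontal rails spanning the gap between the stiles.

The picture frame is on the floor beside the spool on its −y side.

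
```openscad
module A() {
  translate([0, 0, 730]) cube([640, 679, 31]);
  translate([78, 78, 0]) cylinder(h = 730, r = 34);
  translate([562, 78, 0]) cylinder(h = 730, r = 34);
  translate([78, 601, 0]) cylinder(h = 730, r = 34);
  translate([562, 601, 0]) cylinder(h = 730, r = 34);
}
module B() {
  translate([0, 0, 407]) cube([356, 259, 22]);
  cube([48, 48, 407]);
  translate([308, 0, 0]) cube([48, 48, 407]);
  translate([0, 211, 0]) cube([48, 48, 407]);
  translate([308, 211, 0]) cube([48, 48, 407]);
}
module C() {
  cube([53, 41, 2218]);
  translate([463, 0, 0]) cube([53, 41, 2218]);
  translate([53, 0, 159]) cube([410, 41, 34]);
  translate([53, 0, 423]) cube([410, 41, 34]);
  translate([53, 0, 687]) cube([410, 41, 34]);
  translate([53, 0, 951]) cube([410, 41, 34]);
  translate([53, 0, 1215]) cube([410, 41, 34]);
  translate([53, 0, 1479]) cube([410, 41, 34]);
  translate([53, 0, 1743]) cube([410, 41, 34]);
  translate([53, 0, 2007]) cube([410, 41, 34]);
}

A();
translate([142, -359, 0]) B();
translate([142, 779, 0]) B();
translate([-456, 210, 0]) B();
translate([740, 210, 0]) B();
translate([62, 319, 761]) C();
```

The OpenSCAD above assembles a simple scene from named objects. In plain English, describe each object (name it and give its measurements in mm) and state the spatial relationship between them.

A is a rectangular dining table. The top is 640×679×31 mm with its upper surface at z = 761 mm. It stands on four round legs of 68 mm diameter, each leg's bounding box inset 44 mm from the nearest pair of top edges, running from the floor to the underside of the top.

B is a four-legged stool. The seat is a 356×259×22 mm slab whose top surface is at z = 429 mm; four square legs, each 48×48 mm in cross-section, run from the floor (z = 0) to the underside of the seat, each flush with a corner of the seat.

C is a straight ladder. Two 53×41 mm vertical rails, 2218 mm tall, stand 516 mm apart (outside-to-outside) with their front faces coplanar on the −y side. 8 rungs, each 41 mm deep and 34 mm tall, span between the inner faces of the rails, front faces flush with the rails. The lowest rung's underside is at z = 159 mm and rungs are spaced 264 mm apart (underside to underside).

Four stools sit around the table at the −y, +y, −x, +x sides. The ladder is on top of the table, centred.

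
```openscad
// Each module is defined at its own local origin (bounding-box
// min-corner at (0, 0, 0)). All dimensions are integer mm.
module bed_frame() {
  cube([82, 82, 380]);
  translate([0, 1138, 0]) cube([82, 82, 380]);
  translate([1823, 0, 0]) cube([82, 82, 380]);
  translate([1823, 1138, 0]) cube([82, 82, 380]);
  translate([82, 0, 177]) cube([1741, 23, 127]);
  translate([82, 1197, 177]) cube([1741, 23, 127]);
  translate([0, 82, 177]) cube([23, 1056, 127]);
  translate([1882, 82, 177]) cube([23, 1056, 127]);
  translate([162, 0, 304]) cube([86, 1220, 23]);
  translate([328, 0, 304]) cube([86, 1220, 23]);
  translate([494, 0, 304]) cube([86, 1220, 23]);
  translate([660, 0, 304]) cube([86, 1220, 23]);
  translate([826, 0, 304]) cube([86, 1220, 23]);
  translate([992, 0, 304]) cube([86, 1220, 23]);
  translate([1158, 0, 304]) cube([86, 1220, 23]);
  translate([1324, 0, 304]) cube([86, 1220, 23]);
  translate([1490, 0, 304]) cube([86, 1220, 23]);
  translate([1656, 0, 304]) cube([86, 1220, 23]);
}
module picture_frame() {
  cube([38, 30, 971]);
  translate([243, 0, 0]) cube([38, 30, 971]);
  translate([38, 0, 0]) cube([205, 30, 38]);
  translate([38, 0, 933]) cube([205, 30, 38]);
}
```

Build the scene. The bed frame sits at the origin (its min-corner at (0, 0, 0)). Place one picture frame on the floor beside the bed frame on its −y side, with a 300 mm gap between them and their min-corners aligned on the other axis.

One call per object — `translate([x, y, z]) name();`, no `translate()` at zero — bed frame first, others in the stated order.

bed_frame();
translate([0, -330, 0]) picture_frame();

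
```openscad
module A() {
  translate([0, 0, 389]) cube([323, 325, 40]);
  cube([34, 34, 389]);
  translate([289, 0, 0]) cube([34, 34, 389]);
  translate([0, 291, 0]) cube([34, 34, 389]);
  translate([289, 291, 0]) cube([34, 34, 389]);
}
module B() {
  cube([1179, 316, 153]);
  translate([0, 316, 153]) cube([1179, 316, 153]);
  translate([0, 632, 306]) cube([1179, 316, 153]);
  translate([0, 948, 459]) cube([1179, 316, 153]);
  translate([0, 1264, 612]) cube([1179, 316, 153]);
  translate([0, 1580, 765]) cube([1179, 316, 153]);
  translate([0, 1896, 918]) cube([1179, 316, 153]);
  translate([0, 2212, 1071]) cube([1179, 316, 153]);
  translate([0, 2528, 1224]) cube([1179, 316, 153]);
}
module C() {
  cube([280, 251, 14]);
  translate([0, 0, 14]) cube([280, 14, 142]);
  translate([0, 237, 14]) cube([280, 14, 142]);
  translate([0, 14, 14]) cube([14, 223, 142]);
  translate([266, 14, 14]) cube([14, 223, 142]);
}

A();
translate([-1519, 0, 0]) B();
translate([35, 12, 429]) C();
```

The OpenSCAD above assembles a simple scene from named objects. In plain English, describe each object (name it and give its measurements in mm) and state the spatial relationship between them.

A is a four-legged stool. The seat is a 323×325×40 mm slab whose top surface is at z = 429 mm; four square legs, each 34×34 mm in cross-section, run from the floor (z = 0) to the underside of the seat, each flush with a corner of the seat.

B is a run of 9 identical solid stair steps. Each tread is 1179×316 mm and each step block is 153 mm high. Step 1 rests on the floor; step k is offset from step 1 by (k−1)×316 mm in y and (k−1)×153 mm in z.

C is an open-topped rectangular box: outside dimensions 280×251×156 mm, with a uniform wall and base thickness of 14 mm. The base is a full 280×251 slab on the floor; four walls sit on top of the base. The front and back walls (the −y and +y sides) span the full width; the two side walls fit between them.

The staircase is on the floor beside the stool on its −x side. The open box is on top of the stool.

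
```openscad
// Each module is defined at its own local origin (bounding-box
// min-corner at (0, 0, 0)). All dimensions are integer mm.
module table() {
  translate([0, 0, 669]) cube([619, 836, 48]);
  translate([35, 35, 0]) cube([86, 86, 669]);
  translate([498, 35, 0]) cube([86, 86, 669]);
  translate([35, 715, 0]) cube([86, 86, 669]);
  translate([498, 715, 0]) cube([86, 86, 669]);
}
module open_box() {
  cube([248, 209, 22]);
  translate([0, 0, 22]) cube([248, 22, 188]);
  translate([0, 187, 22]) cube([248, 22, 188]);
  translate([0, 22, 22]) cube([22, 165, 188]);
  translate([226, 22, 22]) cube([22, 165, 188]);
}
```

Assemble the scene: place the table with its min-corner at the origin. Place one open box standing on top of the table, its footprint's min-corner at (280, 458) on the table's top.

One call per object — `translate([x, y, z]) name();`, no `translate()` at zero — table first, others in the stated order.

table();
translate([280, 458, 717]) open_box();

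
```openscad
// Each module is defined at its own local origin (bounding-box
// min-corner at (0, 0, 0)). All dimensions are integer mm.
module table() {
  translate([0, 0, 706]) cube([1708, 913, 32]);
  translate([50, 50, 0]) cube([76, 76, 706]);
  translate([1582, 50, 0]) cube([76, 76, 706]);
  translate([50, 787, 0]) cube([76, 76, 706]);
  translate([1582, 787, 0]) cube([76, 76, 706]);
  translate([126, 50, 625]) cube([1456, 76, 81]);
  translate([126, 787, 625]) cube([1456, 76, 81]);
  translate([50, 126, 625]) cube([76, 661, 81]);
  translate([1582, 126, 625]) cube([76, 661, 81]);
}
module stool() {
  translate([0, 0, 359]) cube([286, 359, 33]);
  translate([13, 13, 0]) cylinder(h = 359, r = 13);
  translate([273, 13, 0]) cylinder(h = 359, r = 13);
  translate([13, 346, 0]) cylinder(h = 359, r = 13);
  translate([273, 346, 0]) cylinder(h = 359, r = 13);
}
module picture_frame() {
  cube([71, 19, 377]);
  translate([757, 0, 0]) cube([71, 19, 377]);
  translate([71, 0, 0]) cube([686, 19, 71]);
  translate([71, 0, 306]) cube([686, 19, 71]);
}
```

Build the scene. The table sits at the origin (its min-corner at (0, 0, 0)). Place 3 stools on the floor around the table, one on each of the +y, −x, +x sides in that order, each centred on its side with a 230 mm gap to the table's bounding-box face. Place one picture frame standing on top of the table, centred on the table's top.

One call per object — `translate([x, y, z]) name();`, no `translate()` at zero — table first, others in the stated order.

table();
translate([711, 1143, 0]) stool();
translate([-516, 277, 0]) stool();
translate([1938, 277, 0]) stool();
translate([440, 447, 738]) picture_frame();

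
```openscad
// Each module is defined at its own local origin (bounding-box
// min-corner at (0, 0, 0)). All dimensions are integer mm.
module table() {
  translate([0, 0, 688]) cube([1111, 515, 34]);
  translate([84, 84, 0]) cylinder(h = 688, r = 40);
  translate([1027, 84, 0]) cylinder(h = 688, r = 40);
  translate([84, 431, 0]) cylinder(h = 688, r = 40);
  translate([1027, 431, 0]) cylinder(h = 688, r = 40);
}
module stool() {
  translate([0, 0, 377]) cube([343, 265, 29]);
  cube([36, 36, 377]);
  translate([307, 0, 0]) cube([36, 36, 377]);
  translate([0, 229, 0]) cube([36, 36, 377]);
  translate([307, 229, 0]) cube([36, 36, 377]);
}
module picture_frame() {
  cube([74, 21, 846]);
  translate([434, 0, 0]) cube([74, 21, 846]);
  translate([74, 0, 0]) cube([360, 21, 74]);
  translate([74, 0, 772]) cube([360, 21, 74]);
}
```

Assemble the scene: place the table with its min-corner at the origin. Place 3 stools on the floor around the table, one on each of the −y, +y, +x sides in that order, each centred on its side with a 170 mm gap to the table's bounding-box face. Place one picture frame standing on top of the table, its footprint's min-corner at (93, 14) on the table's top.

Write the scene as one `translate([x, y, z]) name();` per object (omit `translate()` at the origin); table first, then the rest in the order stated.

table();
translate([384, -435, 0]) stool();
translate([384, 685, 0]) stool();
translate([1281, 125, 0]) stool();
translate([93, 14, 722]) picture_frame();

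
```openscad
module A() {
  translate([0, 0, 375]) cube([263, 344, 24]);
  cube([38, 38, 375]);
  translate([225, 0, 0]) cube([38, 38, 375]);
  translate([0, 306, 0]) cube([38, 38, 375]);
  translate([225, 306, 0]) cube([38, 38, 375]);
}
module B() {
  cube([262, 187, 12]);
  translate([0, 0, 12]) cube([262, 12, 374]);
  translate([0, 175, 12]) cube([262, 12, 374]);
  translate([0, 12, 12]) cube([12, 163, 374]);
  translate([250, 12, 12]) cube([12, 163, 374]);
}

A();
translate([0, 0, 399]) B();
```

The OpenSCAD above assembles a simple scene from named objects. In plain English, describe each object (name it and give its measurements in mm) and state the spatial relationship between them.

A is a four-legged stool. The seat is a 263×344×24 mm slab whose top surface is at z = 399 mm; four square legs, each 38×38 mm in cross-section, run from the floor (z = 0) to the underside of the seat, each flush with a corner of the seat.

B is an open storage box with external size 262×187×386 mm and wall thickness 12 mm (the base is also 12 mm thick). The base covers the whole footprint; the four walls stand on the base, with the y-facing walls full-width and the x-facing walls fitting between their inner faces.

The open box is on top of the stool.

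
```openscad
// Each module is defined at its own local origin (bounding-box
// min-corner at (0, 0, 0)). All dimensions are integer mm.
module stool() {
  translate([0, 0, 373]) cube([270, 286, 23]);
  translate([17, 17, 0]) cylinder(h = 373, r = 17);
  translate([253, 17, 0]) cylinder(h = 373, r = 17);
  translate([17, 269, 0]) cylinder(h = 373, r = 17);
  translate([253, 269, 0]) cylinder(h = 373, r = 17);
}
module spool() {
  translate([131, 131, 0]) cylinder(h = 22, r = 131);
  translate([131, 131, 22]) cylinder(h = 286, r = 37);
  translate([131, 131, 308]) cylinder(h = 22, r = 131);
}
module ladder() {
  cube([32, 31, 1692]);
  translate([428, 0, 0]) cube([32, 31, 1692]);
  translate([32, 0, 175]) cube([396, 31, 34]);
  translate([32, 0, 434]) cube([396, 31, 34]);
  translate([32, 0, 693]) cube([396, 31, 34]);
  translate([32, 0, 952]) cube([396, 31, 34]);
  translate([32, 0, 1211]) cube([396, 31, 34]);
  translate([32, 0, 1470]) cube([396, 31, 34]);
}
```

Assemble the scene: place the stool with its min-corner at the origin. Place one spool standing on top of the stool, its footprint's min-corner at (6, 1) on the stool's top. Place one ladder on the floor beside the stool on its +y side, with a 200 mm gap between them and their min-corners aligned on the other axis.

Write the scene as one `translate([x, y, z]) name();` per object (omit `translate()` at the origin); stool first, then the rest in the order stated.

stool();
translate([6, 1, 396]) spool();
translate([0, 486, 0]) ladder();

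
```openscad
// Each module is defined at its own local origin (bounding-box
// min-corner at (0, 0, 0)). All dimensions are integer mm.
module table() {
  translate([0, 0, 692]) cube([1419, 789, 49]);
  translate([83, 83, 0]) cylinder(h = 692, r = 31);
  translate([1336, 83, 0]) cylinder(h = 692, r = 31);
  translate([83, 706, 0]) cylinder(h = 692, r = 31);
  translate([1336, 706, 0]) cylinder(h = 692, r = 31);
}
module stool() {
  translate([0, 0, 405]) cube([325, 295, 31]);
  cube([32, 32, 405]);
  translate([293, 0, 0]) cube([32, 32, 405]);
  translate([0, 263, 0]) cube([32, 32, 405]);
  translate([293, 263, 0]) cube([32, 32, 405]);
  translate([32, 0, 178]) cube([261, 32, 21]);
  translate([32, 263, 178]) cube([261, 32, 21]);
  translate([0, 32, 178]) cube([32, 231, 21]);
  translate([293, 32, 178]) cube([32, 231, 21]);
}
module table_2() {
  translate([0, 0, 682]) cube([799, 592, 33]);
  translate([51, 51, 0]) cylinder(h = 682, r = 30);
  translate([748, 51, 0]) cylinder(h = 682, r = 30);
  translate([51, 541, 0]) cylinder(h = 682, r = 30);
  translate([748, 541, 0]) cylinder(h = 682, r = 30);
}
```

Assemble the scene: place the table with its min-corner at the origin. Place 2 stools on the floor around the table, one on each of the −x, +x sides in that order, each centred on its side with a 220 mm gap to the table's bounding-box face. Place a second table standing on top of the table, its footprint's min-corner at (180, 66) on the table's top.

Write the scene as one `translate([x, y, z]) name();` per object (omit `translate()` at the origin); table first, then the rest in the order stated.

table();
translate([-545, 247, 0]) stool();
translate([1639, 247, 0]) stool();
translate([180, 66, 741]) table_2();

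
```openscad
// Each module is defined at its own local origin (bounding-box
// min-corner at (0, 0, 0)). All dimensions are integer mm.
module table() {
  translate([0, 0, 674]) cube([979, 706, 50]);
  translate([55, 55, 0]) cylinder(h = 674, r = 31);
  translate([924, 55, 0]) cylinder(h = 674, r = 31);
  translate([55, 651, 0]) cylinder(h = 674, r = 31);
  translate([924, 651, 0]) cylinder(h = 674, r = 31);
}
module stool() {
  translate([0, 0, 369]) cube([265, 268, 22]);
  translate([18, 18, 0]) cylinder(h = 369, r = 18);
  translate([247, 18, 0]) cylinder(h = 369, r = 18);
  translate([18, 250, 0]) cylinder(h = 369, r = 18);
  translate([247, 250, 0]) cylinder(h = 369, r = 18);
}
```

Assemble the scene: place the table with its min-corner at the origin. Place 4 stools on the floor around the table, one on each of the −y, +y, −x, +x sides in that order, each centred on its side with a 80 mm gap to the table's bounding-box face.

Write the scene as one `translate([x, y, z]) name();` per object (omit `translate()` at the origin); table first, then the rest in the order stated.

table();
translate([357, -348, 0]) stool();
translate([357, 786, 0]) stool();
translate([-345, 219, 0]) stool();
translate([1059, 219, 0]) stool();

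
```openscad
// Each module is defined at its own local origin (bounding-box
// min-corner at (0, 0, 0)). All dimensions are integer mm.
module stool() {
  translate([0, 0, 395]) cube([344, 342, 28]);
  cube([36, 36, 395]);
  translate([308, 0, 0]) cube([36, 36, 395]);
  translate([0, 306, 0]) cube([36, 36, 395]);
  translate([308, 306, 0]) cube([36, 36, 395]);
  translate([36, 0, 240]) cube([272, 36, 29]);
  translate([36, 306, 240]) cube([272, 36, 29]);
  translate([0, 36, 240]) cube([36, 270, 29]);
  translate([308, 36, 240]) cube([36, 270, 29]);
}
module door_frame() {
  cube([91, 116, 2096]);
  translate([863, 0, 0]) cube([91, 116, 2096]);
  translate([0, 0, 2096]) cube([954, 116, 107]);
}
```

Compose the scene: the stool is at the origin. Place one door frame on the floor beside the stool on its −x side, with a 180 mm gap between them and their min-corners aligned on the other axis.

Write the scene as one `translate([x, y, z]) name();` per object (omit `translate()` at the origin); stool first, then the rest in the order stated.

stool();
translate([-1134, 0, 0]) door_frame();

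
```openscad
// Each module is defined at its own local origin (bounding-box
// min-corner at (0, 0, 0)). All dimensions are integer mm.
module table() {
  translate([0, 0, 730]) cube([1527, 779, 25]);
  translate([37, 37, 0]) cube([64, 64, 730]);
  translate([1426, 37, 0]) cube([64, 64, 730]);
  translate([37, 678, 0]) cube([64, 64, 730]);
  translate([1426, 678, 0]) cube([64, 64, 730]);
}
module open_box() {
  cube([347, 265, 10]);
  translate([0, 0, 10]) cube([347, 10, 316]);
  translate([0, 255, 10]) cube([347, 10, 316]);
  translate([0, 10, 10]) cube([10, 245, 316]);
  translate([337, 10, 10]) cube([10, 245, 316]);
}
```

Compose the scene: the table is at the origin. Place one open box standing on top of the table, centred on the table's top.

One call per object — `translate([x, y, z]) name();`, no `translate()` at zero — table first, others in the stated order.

table();
translate([590, 257, 755]) open_box();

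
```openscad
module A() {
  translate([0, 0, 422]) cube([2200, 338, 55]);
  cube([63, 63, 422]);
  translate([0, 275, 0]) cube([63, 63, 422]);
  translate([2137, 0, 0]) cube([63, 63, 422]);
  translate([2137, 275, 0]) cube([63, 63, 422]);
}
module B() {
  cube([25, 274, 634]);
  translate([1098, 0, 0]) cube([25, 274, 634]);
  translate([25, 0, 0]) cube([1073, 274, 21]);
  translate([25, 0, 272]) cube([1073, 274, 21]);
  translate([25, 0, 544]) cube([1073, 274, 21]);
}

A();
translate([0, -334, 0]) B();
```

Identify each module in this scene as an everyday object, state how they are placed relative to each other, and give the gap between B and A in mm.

The bookshelf's nearest face is 60 mm from the bench's −y face.

A is a bench. B is a bookshelf. The bookshelf is on the floor beside the bench on its −y side. The gap between the bookshelf and the bench is 60 mm.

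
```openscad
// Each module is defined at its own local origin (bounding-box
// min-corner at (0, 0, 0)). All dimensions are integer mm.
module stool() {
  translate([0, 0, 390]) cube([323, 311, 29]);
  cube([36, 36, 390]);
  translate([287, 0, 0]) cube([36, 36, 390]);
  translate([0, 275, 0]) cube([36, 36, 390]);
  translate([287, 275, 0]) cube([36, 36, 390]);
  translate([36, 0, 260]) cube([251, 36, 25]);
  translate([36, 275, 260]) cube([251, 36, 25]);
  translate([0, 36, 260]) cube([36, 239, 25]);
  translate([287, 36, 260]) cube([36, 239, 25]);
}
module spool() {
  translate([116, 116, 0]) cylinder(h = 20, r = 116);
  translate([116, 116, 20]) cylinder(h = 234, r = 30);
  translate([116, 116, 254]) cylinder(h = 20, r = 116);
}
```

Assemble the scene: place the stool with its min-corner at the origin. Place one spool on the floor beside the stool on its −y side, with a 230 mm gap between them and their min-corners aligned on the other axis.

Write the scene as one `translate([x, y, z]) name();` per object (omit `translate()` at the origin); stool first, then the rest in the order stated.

stool();
translate([0, -462, 0]) spool();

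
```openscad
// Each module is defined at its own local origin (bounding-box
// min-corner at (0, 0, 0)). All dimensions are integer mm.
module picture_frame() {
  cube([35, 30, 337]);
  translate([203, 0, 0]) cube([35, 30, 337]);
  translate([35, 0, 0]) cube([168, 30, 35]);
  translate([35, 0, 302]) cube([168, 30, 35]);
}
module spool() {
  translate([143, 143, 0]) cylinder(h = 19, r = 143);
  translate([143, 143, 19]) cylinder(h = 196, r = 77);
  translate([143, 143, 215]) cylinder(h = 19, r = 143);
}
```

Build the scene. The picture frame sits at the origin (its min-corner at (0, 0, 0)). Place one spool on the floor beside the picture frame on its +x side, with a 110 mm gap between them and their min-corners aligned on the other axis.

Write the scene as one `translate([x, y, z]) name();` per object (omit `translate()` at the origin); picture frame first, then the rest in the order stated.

picture_frame();
translate([348, 0, 0]) spool();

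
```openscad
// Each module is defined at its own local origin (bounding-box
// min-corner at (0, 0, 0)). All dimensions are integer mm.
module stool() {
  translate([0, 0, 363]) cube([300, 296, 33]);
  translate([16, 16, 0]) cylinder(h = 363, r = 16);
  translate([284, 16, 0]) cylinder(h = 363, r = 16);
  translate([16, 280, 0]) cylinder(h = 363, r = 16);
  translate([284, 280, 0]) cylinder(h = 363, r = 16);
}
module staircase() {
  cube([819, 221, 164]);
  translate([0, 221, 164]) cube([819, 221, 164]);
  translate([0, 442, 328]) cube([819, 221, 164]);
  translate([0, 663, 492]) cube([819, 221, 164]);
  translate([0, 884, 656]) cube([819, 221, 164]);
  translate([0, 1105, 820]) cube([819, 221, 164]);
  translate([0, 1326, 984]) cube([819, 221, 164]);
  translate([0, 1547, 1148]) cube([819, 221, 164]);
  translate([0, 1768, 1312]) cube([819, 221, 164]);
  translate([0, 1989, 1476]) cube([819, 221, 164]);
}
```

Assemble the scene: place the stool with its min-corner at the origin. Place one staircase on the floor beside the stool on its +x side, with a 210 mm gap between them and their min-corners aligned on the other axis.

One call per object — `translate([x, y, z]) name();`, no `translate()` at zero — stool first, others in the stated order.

stool();
translate([510, 0, 0]) staircase();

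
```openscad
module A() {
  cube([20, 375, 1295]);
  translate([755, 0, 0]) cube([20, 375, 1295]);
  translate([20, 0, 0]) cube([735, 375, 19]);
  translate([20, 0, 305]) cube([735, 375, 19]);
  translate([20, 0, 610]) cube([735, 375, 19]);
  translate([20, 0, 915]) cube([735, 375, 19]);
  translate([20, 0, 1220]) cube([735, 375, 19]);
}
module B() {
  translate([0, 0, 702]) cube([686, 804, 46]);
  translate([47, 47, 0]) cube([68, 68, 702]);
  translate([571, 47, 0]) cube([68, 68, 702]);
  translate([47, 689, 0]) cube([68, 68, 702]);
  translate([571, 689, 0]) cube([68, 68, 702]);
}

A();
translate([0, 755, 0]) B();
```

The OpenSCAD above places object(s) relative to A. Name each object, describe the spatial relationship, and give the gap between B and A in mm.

The table's nearest face is 380 mm from the bookshelf's +y face.

A is a bookshelf. B is a table. The table is on the floor beside the bookshelf on its +y side. The gap between the table and the bookshelf is 380 mm.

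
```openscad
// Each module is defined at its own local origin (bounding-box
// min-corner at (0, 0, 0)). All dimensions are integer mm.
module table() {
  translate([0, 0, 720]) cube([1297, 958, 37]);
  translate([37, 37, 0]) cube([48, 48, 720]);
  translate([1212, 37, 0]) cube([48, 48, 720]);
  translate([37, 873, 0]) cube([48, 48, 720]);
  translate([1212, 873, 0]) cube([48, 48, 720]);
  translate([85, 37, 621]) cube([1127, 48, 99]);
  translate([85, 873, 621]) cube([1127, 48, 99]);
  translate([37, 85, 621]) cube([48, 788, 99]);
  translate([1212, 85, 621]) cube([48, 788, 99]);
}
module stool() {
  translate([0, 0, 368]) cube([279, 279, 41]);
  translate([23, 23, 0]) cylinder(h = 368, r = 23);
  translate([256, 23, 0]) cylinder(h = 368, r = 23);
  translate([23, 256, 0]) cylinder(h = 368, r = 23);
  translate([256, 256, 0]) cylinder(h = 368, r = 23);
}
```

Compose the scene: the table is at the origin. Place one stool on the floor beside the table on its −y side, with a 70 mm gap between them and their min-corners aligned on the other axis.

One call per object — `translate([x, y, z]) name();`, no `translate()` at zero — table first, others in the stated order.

table();
translate([0, -349, 0]) stool();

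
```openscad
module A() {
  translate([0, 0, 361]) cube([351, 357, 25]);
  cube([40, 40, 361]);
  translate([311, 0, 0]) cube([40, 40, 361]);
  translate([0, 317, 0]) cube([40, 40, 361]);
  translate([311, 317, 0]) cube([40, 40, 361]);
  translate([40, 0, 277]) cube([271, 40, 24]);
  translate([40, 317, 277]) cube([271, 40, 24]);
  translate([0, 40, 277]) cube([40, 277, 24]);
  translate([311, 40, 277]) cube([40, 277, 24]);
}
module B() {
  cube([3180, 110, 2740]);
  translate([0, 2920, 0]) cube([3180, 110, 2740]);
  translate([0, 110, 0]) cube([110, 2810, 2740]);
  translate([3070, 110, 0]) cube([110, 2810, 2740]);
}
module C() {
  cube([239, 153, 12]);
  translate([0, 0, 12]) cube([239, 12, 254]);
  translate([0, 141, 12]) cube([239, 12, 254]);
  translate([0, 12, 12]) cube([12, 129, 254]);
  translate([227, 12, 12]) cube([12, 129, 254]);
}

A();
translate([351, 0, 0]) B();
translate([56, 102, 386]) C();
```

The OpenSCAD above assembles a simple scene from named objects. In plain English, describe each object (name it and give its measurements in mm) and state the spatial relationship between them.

A is a simple wooden stool: a rectangular seat 351 mm (x) by 357 mm (y), 25 mm thick, top face at z = 386 mm, on four square legs, each 40×40 mm in cross-section. The legs rest on z = 0, each flush with a corner of the seat. Four stretchers, 40 mm wide and 24 mm tall, connect adjacent legs with their undersides at z = 277 mm, each running between the inner faces of the legs it joins and aligned with the legs' outer faces on the other axis.

B is a box-shaped house frame (walls only): outside footprint 3180×3030 mm, wall height 2740 mm, wall thickness 110 mm. The two y-facing walls run the full x-width; the two x-facing walls fit between the inner faces of the y-facing walls.

C is an open-topped rectangular box: outside dimensions 239×153×266 mm, with a uniform wall and base thickness of 12 mm. The base is a full 239×153 slab on the floor; four walls sit on top of the base. The front and back walls (the −y and +y sides) span the full width; the two side walls fit between them.

The house frame is against the stool's +x side, with their −y faces flush. The open box is on top of the stool, centred.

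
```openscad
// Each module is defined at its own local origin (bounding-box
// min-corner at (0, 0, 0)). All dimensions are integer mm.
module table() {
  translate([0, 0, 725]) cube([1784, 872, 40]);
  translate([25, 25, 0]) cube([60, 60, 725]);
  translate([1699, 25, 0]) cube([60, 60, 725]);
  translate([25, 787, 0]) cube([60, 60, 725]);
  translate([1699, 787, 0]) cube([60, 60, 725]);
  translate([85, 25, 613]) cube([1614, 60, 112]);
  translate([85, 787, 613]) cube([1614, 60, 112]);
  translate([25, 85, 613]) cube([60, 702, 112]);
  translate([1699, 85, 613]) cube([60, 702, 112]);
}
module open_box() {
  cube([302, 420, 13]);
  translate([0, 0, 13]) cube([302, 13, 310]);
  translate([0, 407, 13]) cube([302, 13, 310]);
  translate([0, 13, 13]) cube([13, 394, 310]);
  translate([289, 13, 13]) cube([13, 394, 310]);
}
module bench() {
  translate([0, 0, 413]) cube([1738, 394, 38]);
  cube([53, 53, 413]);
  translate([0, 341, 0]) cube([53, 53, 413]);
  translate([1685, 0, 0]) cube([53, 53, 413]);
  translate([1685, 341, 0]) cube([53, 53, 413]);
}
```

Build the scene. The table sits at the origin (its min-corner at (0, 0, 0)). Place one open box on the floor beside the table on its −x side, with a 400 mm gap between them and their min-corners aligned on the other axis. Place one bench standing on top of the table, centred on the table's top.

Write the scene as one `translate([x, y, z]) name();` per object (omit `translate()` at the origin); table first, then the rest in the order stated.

table();
translate([-702, 0, 0]) open_box();
translate([23, 239, 765]) bench();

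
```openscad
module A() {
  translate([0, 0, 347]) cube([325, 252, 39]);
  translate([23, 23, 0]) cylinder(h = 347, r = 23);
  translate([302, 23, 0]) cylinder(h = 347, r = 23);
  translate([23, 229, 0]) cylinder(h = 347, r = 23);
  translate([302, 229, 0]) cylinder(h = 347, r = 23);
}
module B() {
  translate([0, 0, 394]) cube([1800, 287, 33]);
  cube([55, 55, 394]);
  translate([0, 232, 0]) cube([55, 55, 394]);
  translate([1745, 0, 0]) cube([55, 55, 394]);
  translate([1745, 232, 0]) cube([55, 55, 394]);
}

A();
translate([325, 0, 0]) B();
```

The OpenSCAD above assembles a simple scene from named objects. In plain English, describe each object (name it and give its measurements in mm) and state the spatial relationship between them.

A is a simple wooden stool: a rectangular seat 325 mm (x) by 252 mm (y), 39 mm thick, top face at z = 386 mm, on four round legs, each 46 mm in diameter. The legs rest on z = 0, each leg's axis is inset half a diameter from the nearest pair of seat edges (so the leg's bounding box is flush with the corner).

B is a bench: a 1800×287 mm seat slab, 33 mm thick, top at z = 427 mm, on four 55×55 mm square legs flush with the seat corners and standing on z = 0.

The bench is against the stool's +x side, with their −y faces flush.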